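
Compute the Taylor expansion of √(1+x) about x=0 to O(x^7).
-21·x^6/1024 + 7·x^5/256 - 5·x^4/128 + x^3/16 - x^2/8 + x/2 + 1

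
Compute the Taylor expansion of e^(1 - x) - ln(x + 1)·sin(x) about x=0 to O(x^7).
x^6·(-11/72 + e/720) + x^5·(1/6 - e/120) + x^4·(-1/6 + e/24) + x^3·(1/2 - e/6) + x^2·(-1 + e/2) - e·x + e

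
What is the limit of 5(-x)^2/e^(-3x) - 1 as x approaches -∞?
The quotient is an ∞/∞ indeterminate form as x → -∞.
Compare growth rates of the dominant terms (exponentials ≫ polynomials ≫ logarithms), or apply L'Hôpital's rule; the quotient → 0.
Adding the constant: 0 - 1 = -1. Limit = -1.

Final answer: -1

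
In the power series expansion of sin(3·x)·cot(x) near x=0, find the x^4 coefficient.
Expand to order 4: sin(3·x)·cot(x) = 83·x^4/24 - 11·x^2/2 + 3 + O(x^5).
The coefficient of x^4 is 83/24.

Final answer: 83/24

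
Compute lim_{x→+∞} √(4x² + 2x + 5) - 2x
As x → +∞: multiply by the conjugate to get (2x+5)/(√(4x²+2x+5)+2x); the denominator ~ 4x, so the limit is 2/4 = 1/2.
Limit = 1/2.

Final answer: 1/2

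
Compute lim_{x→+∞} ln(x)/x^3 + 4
The quotient is an ∞/∞ indeterminate form as x → +∞.
The polynomial denominator x^3 dominates the logarithmic numerator (any positive power of x ≫ ln(x) as x → ∞), so the quotient → 0.
Adding the constant: 0 + 4 = 4. Limit = 4.

Final answer: 4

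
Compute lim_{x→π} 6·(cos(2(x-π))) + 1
Direct substitution at x = π gives 7.

Final answer: 7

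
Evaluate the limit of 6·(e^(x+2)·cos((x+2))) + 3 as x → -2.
Direct substitution at x = -2 gives 9.

Final answer: 9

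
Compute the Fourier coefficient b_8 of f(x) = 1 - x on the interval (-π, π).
b_8 = (1/π) ∫_{-π}^{π} f(x)·sin(8x) dx.
Evaluate the integral (use parity and integration by parts as needed): b_8 = 1/4.

Final answer: 1/4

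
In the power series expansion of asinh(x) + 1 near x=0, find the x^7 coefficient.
Expand to order 7: asinh(x) + 1 = -5·x^7/112 + 3·x^5/40 - x^3/6 + x + 1 + O(x^8).
The coefficient of x^7 is -5/112.

Final answer: -5/112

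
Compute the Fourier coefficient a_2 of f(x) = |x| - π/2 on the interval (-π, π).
a_2 = (1/π) ∫_{-π}^{π} f(x)·cos(2x) dx.
Evaluate the integral (use parity and integration by parts as needed): a_2 = 0.

Final answer: 0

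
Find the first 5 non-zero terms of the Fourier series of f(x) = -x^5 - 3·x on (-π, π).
(-246 - 2·π^4 + 40·π^2)·sin(x) + (-5·π^2 + 21/2 + π^4)·sin(2·x) + (-2·π^4/3 - 242/81 + 40·π^2/27)·sin(3·x) + (-5·π^2/8 + 111/64 + π^4/2)·sin(4·x) + (-2·π^4/5 - 798/625 + 8·π^2/25)·sin(5·x)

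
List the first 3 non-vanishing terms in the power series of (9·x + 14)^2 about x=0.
81·x^2 + 252·x + 196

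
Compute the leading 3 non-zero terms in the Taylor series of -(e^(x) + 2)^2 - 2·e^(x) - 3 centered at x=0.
-5·x^2 - 8·x - 14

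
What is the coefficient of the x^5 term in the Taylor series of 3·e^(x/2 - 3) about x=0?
Expand to order 5: 3·e^(x/2 - 3) = x^5·e^(-3)/1280 + x^4·e^(-3)/128 + x^3·e^(-3)/16 + 3·x^2·e^(-3)/8 + 3·x·e^(-3)/2 + 3·e^(-3) + O(x^6).
The coefficient of x^5 is e^(-3)/1280.

Final answer: e^(-3)/1280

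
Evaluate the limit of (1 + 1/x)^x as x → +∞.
As x → +∞: this is the defining limit (1 + 1/x)^x → e^1.
Limit = e.

Final answer: e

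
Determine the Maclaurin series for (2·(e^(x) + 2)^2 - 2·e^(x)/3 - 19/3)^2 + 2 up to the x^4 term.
9881·x^4/54 + 778·x^3/3 + 2674·x^2/9 + 748·x/3 + 123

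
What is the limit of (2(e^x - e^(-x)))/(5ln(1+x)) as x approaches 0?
Both numerator and denominator → 0 as x → 0; this is a 0/0 indeterminate form.
Expand each to leading order near x = 0: numerator ~ 4·x, denominator ~ 5·x.
The limit of the ratio is 4/5.

Final answer: 4/5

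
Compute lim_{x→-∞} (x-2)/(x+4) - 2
Evaluate the dominant behaviour as x → -∞; each term tends to a finite value or vanishes.
Limit = -1.

Final answer: -1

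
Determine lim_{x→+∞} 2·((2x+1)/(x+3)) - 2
Evaluate the dominant behaviour as x → +∞; each term tends to a finite value or vanishes.
Limit = 2.

Final answer: 2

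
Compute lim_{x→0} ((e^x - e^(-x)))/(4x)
Both numerator and denominator → 0 as x → 0; this is a 0/0 indeterminate form.
Expand each to leading order near x = 0: numerator ~ 2·x, denominator ~ 4·x.
The limit of the ratio is 1/2.

Final answer: 1/2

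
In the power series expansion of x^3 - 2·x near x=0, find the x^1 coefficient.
Expand to order 1: x^3 - 2·x = -2·x + O(x^2).
The coefficient of x^1 is -2.

Final answer: -2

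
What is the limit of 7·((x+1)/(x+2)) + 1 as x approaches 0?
Direct substitution at x = 0 gives 9/2.

Final answer: 9/2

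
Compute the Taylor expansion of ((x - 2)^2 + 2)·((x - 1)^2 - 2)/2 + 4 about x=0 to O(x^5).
x^4/2 - 3·x^3 + 13·x^2/2 - 4·x + 1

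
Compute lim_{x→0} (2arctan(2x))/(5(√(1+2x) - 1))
Both numerator and denominator → 0 as x → 0; this is a 0/0 indeterminate form.
Expand each to leading order near x = 0: numerator ~ 4·x, denominator ~ 5·x.
The limit of the ratio is 4/5.

Final answer: 4/5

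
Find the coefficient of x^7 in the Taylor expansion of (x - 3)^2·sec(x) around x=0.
Expand to order 7: (x - 3)^2·sec(x) = -61·x^7/120 + 233·x^6/240 - 5·x^5/4 + 19·x^4/8 - 3·x^3 + 11·x^2/2 - 6·x + 9 + O(x^8).
The coefficient of x^7 is -61/120.

Final answer: -61/120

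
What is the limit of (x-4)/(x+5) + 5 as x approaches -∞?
Evaluate the dominant behaviour as x → -∞; each term tends to a finite value or vanishes.
Limit = 6.

Final answer: 6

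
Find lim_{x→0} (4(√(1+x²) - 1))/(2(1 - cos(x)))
Both numerator and denominator → 0 as x → 0; this is a 0/0 indeterminate form.
Expand each to leading order near x = 0: numerator ~ 2·x^2, denominator ~ x^2.
The limit of the ratio is 2.

Final answer: 2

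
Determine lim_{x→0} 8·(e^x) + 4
Direct substitution at x = 0 gives 12.

Final answer: 12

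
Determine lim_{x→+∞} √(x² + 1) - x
This is an ∞ − ∞ indeterminate form.
Multiply and divide by the conjugate √(x²+1) + x; the x² terms cancel, leaving 1/(√(x²+1)+x) → 0.
Limit = 0.

Final answer: 0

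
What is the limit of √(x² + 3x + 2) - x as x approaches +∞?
This is an ∞ − ∞ indeterminate form.
Multiply and divide by the conjugate √(x²+3x + 2) + x; the x² terms cancel, leaving (3x + 2)/(√(x²+3x + 2)+x) → 3/2.
Limit = 3/2.

Final answer: 3/2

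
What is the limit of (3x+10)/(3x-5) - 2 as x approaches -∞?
Evaluate the dominant behaviour as x → -∞; each term tends to a finite value or vanishes.
Limit = -1.

Final answer: -1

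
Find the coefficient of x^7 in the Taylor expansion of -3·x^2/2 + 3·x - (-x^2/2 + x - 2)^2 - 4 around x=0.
Expand to order 7: -3·x^2/2 + 3·x - (-x^2/2 + x - 2)^2 - 4 = -x^4/4 + x^3 - 9·x^2/2 + 7·x - 8 + O(x^8).
The coefficient of x^7 is 0.

Final answer: 0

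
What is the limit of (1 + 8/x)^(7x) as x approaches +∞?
As x → +∞: write (1 + 8/x)^(7x) = ((1 + 8/x)^x)^7 → (e^8)^7 = e^56.
Limit = e^(56).

Final answer: e^(56)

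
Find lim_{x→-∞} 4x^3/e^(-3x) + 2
The quotient is an ∞/∞ indeterminate form as x → -∞.
Compare growth rates of the dominant terms (exponentials ≫ polynomials ≫ logarithms), or apply L'Hôpital's rule; the quotient → 0.
Adding the constant: 0 + 2 = 2. Limit = 2.

Final answer: 2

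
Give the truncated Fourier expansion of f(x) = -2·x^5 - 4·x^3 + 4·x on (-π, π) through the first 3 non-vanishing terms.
(-424 - 4·π^4 + 72·π^2)·sin(x) + (-6·π^2 + 5 + 2·π^4)·sin(2·x) + (-4·π^4/3 + 200/81 + 8·π^2/27)·sin(3·x)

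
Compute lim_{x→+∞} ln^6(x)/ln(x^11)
This is an ∞/∞ indeterminate form as x → +∞.
Write ln(x^11) = 11·ln(x), reducing the quotient to ln^5(x)/11 → ∞.
Limit = ∞.

Final answer: ∞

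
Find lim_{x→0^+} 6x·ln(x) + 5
The product is a 0·∞ indeterminate form at x → 0⁺.
Rewrite the product as 6·ln(x) / x^(-1) and apply L'Hôpital, or use the standard hierarchy x^(-1) ≫ |ln x| as x → 0⁺.
The indeterminate product → 0, so the limit = 5.

Final answer: 5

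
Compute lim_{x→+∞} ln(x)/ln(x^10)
This is an ∞/∞ indeterminate form as x → +∞.
Write ln(x^10) = 10·ln(x), reducing the quotient to 1/10.
Limit = 1/10.

Final answer: 1/10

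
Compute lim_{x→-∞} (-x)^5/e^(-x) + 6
The quotient is an ∞/∞ indeterminate form as x → -∞.
Compare growth rates of the dominant terms (exponentials ≫ polynomials ≫ logarithms), or apply L'Hôpital's rule; the quotient → 0.
Adding the constant: 0 + 6 = 6. Limit = 6.

Final answer: 6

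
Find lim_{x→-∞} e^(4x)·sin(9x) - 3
Evaluate the dominant behaviour as x → -∞; each term tends to a finite value or vanishes.
Limit = -3.

Final answer: -3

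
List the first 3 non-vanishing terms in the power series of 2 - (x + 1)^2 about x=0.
-x^2 - 2·x + 1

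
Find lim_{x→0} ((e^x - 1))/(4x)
Both numerator and denominator → 0 as x → 0; this is a 0/0 indeterminate form.
Expand each to leading order near x = 0: numerator ~ x, denominator ~ 4·x.
The limit of the ratio is 1/4.

Final answer: 1/4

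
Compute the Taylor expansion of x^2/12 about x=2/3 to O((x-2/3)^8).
1/27 + (x - 2/3)/9 + (x - 2/3)^2/12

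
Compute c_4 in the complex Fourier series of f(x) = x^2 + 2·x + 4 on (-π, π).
Compute the real Fourier coefficients first: a_4 = 1/4, b_4 = -1.
Then c_4 = (a_4 − i·b_4)/2 = 1/8 + i/2.

Final answer: 1/8 + i/2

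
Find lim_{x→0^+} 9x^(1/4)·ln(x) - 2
The product is a 0·∞ indeterminate form at x → 0⁺.
Rewrite the product as 9·ln(x) / x^(-1/4) and apply L'Hôpital, or use the standard hierarchy x^(-1/4) ≫ |ln x| as x → 0⁺.
The indeterminate product → 0, so the limit = -2.

Final answer: -2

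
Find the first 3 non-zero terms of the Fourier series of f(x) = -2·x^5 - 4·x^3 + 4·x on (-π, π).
(-424 - 4·π^4 + 72·π^2)·sin(x) + (-6·π^2 + 5 + 2·π^4)·sin(2·x) + (-4·π^4/3 + 200/81 + 8·π^2/27)·sin(3·x)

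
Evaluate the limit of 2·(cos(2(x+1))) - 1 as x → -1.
Direct substitution at x = -1 gives 1.

Final answer: 1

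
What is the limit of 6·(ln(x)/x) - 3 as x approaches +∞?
Evaluate the dominant behaviour as x → +∞; each term tends to a finite value or vanishes.
Limit = -3.

Final answer: -3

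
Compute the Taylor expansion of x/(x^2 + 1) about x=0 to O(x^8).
-x^7 + x^5 - x^3 + x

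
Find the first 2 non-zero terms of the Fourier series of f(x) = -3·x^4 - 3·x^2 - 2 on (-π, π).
(-132 + 24·π^2)·cos(x) - 3·π^4/5 - π^2 - 2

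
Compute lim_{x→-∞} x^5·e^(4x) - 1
The product is a 0·∞ indeterminate form at x → -∞.
Rewrite the product as x^5 / e^(-4x) (an ∞/∞ form) and apply L'Hôpital, or use the standard hierarchy e^(4|x|) ≫ |x^5| as x → -∞.
The indeterminate product → 0, so the limit = -1.

Final answer: -1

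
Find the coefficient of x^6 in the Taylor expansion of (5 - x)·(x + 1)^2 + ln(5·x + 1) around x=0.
Expand to order 6: (5 - x)·(x + 1)^2 + ln(5·x + 1) = -15625·x^6/6 + 625·x^5 - 625·x^4/4 + 122·x^3/3 - 19·x^2/2 + 14·x + 5 + O(x^7).
The coefficient of x^6 is -15625/6.

Final answer: -15625/6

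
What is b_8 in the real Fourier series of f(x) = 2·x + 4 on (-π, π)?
b_8 = (1/π) ∫_{-π}^{π} f(x)·sin(8x) dx.
Evaluate the integral (use parity and integration by parts as needed): b_8 = -1/2.

Final answer: -1/2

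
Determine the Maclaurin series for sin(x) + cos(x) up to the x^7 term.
-x^7/5040 - x^6/720 + x^5/120 + x^4/24 - x^3/6 - x^2/2 + x + 1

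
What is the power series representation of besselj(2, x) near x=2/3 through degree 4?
besselj(2, 2/3) + (-besselj(3, 2/3)/2 + besselj(1, 2/3)/2)·(x - 2/3) + (-besselj(2, 2/3)/4 + besselj(4, 2/3)/8 + besselj(0, 2/3)/8)·(x - 2/3)^2 + (-besselj(1, 2/3)/12 - besselj(5, 2/3)/48 + besselj(3, 2/3)/16)·(x - 2/3)^3 + (-besselj(0, 2/3)/96 - besselj(4, 2/3)/96 + besselj(6, 2/3)/384 + 7·besselj(2, 2/3)/384)·(x - 2/3)^4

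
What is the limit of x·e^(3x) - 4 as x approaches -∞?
The product is a 0·∞ indeterminate form at x → -∞.
Rewrite the product as x / e^(-3x) (an ∞/∞ form) and apply L'Hôpital, or use the standard hierarchy e^(3|x|) ≫ |x| as x → -∞.
The indeterminate product → 0, so the limit = -4.

Final answer: -4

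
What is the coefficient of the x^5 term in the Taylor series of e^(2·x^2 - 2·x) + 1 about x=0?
Expand to order 5: e^(2·x^2 - 2·x) + 1 = -104·x^5/15 + 20·x^4/3 - 16·x^3/3 + 4·x^2 - 2·x + 2 + O(x^6).
The coefficient of x^5 is -104/15.

Final answer: -104/15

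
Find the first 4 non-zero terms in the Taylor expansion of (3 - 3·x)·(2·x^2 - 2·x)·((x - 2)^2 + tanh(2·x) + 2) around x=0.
40·x^4 - 66·x^3 + 84·x^2 - 36·x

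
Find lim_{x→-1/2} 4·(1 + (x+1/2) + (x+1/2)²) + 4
Direct substitution at x = -1/2 gives 8.

Final answer: 8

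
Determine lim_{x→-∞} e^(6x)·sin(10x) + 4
Evaluate the dominant behaviour as x → -∞; each term tends to a finite value or vanishes.
Limit = 4.

Final answer: 4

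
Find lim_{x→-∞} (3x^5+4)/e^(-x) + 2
The quotient is an ∞/∞ indeterminate form as x → -∞.
Compare growth rates of the dominant terms (exponentials ≫ polynomials ≫ logarithms), or apply L'Hôpital's rule; the quotient → 0.
Adding the constant: 0 + 2 = 2. Limit = 2.

Final answer: 2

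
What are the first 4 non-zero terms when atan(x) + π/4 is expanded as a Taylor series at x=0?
x^5/5 - x^3/3 + x + π/4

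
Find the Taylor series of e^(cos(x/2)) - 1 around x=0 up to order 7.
-31·e·x^6/46080 + e·x^4/96 - e·x^2/8 - 1 + e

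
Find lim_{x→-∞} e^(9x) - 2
Evaluate the dominant behaviour as x → -∞; each term tends to a finite value or vanishes.
Limit = -2.

Final answer: -2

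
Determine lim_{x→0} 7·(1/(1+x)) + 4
Direct substitution at x = 0 gives 11.

Final answer: 11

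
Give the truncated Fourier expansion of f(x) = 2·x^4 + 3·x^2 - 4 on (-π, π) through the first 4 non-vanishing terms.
(84 - 16·π^2)·cos(x) + (-3 + 4·π^2)·cos(2·x) + (-16·π^2/9 - 4/27)·cos(3·x) - 4 + π^2 + 2·π^4/5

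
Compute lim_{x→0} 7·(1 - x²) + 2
Direct substitution at x = 0 gives 9.

Final answer: 9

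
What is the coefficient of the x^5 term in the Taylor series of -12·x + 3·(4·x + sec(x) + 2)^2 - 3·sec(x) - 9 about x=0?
Expand to order 5: -12·x + 3·(4·x + sec(x) + 2)^2 - 3·sec(x) - 9 = 5·x^5 + 31·x^4/8 + 12·x^3 + 111·x^2/2 + 60·x + 15 + O(x^6).
The coefficient of x^5 is 5.

Final answer: 5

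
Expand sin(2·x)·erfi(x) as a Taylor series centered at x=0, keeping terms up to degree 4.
-4·x^4/(3·√(π)) + 4·x^2/√(π)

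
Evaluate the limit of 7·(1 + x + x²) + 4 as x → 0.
Direct substitution at x = 0 gives 11.

Final answer: 11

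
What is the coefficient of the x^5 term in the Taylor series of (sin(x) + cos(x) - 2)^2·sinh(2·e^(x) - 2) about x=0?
7/60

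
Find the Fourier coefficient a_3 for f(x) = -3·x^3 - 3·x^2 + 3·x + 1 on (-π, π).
a_3 = (1/π) ∫_{-π}^{π} f(x)·cos(3x) dx.
Evaluate the integral (use parity and integration by parts as needed): a_3 = 4/3.

Final answer: 4/3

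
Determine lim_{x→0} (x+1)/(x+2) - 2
Direct substitution at x = 0 gives -3/2.

Final answer: -3/2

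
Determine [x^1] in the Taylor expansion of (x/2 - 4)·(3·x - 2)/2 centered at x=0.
Expand to order 1: (x/2 - 4)·(3·x - 2)/2 = 4 - 13·x/2 + O(x^2).
The coefficient of x^1 is -13/2.

Final answer: -13/2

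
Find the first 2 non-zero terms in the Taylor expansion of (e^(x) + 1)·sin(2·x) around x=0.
2·x^2 + 4·x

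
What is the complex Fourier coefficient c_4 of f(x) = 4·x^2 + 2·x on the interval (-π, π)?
Compute the real Fourier coefficients first: a_4 = 1, b_4 = -1.
Then c_4 = (a_4 − i·b_4)/2 = 1/2 + i/2.

Final answer: 1/2 + i/2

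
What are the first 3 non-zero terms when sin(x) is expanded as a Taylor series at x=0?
x^5/120 - x^3/6 + x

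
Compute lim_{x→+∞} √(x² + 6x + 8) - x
This is an ∞ − ∞ indeterminate form.
Multiply and divide by the conjugate √(x²+6x + 8) + x; the x² terms cancel, leaving (6x + 8)/(√(x²+6x + 8)+x) → 6/2 = 3.
Limit = 3.

Final answer: 3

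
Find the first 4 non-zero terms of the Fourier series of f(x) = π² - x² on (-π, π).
4·cos(x) - cos(2·x) + 4·cos(3·x)/9 + 2·π^2/3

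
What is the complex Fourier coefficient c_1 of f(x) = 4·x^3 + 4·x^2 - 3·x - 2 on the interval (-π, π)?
Compute the real Fourier coefficients first: a_1 = -16, b_1 = -54 + 8·π^2.
Then c_1 = (a_1 − i·b_1)/2 = -8 - 4·i·π^2 + 27·i.

Final answer: -8 - 4·i·π^2 + 27·i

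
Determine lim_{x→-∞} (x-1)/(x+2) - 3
Evaluate the dominant behaviour as x → -∞; each term tends to a finite value or vanishes.
Limit = -2.

Final answer: -2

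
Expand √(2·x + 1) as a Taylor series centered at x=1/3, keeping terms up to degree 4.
√(15)/3 + √(15)·(x - 1/3)/5 - 3·√(15)·(x - 1/3)^2/50 + 9·√(15)·(x - 1/3)^3/250 - 27·√(15)·(x - 1/3)^4/1000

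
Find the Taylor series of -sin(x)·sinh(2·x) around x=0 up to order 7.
-11·x^6/180 - x^4 - 2·x^2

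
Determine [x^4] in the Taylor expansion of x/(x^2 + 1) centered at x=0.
Expand to order 4: x/(x^2 + 1) = -x^3 + x + O(x^5).
The coefficient of x^4 is 0.

Final answer: 0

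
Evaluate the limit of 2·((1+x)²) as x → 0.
Direct substitution at x = 0 gives 2.

Final answer: 2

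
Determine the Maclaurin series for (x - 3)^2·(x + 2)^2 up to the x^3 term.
-2·x^3 - 11·x^2 + 12·x + 36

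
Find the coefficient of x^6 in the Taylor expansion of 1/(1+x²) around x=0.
Expand to order 6: 1/(1+x²) = -x^6 + x^4 - x^2 + 1 + O(x^7).
The coefficient of x^6 is -1.

Final answer: -1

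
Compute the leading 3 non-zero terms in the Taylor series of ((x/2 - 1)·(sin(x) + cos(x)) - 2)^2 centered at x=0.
-23·x^2/4 + 3·x + 9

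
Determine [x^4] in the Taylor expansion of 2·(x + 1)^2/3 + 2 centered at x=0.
Expand to order 4: 2·(x + 1)^2/3 + 2 = 2·x^2/3 + 4·x/3 + 8/3 + O(x^5).
The coefficient of x^4 is 0.

Final answer: 0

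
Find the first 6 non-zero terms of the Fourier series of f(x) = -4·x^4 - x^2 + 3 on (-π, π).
(-188 + 32·π^2)·cos(x) + (11 - 8·π^2)·cos(2·x) + (-52/27 + 32·π^2/9)·cos(3·x) + (1/2 - 2·π^2)·cos(4·x) + (-92/625 + 32·π^2/25)·cos(5·x) - 4·π^4/5 - π^2/3 + 3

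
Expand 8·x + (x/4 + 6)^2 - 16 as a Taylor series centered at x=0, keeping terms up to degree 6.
x^2/16 + 11·x + 20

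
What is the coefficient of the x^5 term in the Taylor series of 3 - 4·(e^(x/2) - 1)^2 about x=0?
Expand to order 5: 3 - 4·(e^(x/2) - 1)^2 = -x^5/32 - 7·x^4/48 - x^3/2 - x^2 + 3 + O(x^6).
The coefficient of x^5 is -1/32.

Final answer: -1/32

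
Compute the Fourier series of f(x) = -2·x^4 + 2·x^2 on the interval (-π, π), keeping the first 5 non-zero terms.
(-104 + 16·π^2)·cos(x) + (8 - 4·π^2)·cos(2·x) + (-56/27 + 16·π^2/9)·cos(3·x) + (7/8 - π^2)·cos(4·x) - 2·π^4/5 + 2·π^2/3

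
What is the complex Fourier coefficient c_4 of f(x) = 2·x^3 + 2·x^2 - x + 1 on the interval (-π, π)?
Compute the real Fourier coefficients first: a_4 = 1/2, b_4 = 7/8 - π^2.
Then c_4 = (a_4 − i·b_4)/2 = 1/4 - 7·i/16 + i·π^2/2.

Final answer: 1/4 - 7·i/16 + i·π^2/2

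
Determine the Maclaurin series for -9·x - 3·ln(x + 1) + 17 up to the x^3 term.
-x^3 + 3·x^2/2 - 12·x + 17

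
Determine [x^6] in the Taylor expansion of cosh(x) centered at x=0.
Expand to order 6: cosh(x) = x^6/720 + x^4/24 + x^2/2 + 1 + O(x^7).
The coefficient of x^6 is 1/720.

Final answer: 1/720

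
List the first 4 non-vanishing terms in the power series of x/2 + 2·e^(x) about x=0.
x^3/3 + x^2 + 5·x/2 + 2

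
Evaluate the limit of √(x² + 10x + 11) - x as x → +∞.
This is an ∞ − ∞ indeterminate form.
Multiply and divide by the conjugate √(x²+10x + 11) + x; the x² terms cancel, leaving (10x + 11)/(√(x²+10x + 11)+x) → 10/2 = 5.
Limit = 5.

Final answer: 5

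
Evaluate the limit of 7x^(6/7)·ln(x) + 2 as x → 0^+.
The product is a 0·∞ indeterminate form at x → 0⁺.
Rewrite the product as 7·ln(x) / x^(-6/7) and apply L'Hôpital, or use the standard hierarchy x^(-6/7) ≫ |ln x| as x → 0⁺.
The indeterminate product → 0, so the limit = 2.

Final answer: 2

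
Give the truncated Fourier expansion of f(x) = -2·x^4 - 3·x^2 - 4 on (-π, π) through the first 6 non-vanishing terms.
(-84 + 16·π^2)·cos(x) + (3 - 4·π^2)·cos(2·x) + (4/27 + 16·π^2/9)·cos(3·x) + (-π^2 - 3/8)·cos(4·x) + (204/625 + 16·π^2/25)·cos(5·x) - 2·π^4/5 - π^2 - 4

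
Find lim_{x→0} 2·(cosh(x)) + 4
Direct substitution at x = 0 gives 6.

Final answer: 6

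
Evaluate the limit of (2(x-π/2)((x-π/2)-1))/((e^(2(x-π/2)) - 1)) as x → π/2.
Both numerator and denominator → 0 as x → π/2; this is a 0/0 indeterminate form.
Expand each to leading order near x = π/2: numerator ~ -2·(x - π/2), denominator ~ 2·(x - π/2).
The limit of the ratio is -1.

Final answer: -1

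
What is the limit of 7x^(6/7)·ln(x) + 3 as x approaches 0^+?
The product is a 0·∞ indeterminate form at x → 0⁺.
Rewrite the product as 7·ln(x) / x^(-6/7) and apply L'Hôpital, or use the standard hierarchy x^(-6/7) ≫ |ln x| as x → 0⁺.
The indeterminate product → 0, so the limit = 3.

Final answer: 3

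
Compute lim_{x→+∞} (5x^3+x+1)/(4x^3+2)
This is an ∞/∞ indeterminate form as x → +∞.
Divide numerator and denominator by x^3 and let the lower-order terms vanish; the leading terms give 5/4.
Limit = 5/4.

Final answer: 5/4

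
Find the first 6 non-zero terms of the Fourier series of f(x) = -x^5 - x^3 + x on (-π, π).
(-226 - 2·π^4 + 38·π^2)·sin(x) + (-4·π^2 + 5 + π^4)·sin(2·x) + (-2·π^4/3 + 10/81 + 22·π^2/27)·sin(3·x) + (-π^2/8 - 29/64 + π^4/2)·sin(4·x) + (-2·π^4/5 - 2·π^2/25 + 262/625)·sin(5·x) + (-29/81 + 4·π^2/27 + π^4/3)·sin(6·x)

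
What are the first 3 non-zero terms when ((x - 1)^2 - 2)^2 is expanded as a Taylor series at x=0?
2·x^2 + 4·x + 1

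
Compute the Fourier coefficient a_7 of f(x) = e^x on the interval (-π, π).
a_7 = (1/π) ∫_{-π}^{π} f(x)·cos(7x) dx.
Evaluate the integral (use parity and integration by parts as needed): a_7 = (1 - e^(2·π))·e^(-π)/(50·π).

Final answer: (1 - e^(2·π))·e^(-π)/(50·π)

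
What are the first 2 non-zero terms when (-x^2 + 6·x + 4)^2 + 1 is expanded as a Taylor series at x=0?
48·x + 17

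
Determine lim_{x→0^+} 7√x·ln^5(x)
This is a 0·∞ indeterminate form at x → 0⁺.
Rewrite the product as 7·ln^5(x) / x^(-1/2) and apply L'Hôpital, or use the standard hierarchy x^(-1/2) ≫ |ln x|^5 as x → 0⁺.
The indeterminate product → 0, so the limit = 0.

Final answer: 0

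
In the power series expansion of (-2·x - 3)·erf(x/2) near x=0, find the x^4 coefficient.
Expand to order 4: (-2·x - 3)·erf(x/2) = x^4/(6·√(π)) + x^3/(4·√(π)) - 2·x^2/√(π) - 3·x/√(π) + O(x^5).
The coefficient of x^4 is 1/(6·√(π)).

Final answer: 1/(6·√(π))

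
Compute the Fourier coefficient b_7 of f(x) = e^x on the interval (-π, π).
b_7 = (1/π) ∫_{-π}^{π} f(x)·sin(7x) dx.
Evaluate the integral (use parity and integration by parts as needed): b_7 = (-7 + 7·e^(2·π))·e^(-π)/(50·π).

Final answer: (-7 + 7·e^(2·π))·e^(-π)/(50·π)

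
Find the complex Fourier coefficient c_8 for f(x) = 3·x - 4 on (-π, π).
Compute the real Fourier coefficients first: a_8 = 0, b_8 = -3/4.
Then c_8 = (a_8 − i·b_8)/2 = 3·i/8.

Final answer: 3·i/8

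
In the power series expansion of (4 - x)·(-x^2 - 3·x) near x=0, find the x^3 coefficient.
Expand to order 3: (4 - x)·(-x^2 - 3·x) = x^3 - x^2 - 12·x + O(x^4).
The coefficient of x^3 is 1.

Final answer: 1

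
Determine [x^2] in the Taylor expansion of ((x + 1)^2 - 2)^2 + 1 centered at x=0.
Expand to order 2: ((x + 1)^2 - 2)^2 + 1 = 2·x^2 - 4·x + 2 + O(x^3).
The coefficient of x^2 is 2.

Final answer: 2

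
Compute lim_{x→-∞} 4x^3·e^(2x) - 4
The product is a 0·∞ indeterminate form at x → -∞.
Rewrite the product as 4x^3 / e^(-2x) (an ∞/∞ form) and apply L'Hôpital, or use the standard hierarchy e^(2|x|) ≫ |x^3| as x → -∞.
The indeterminate product → 0, so the limit = -4.

Final answer: -4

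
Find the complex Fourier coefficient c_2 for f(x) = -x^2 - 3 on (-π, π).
Compute the real Fourier coefficients first: a_2 = -1, b_2 = 0.
Then c_2 = (a_2 − i·b_2)/2 = -1/2.

Final answer: -1/2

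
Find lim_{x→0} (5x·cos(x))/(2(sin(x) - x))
Both numerator and denominator → 0 as x → 0; this is a 0/0 indeterminate form.
Expand each to leading order near x = 0: numerator ~ 5·x, denominator ~ -x^3/3.
The limit of the ratio is -∞.

Final answer: -∞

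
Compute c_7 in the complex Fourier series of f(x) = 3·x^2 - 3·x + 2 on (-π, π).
Compute the real Fourier coefficients first: a_7 = -12/49, b_7 = -6/7.
Then c_7 = (a_7 − i·b_7)/2 = -6/49 + 3·i/7.

Final answer: -6/49 + 3·i/7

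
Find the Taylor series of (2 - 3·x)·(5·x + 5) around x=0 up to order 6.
-15·x^2 - 5·x + 10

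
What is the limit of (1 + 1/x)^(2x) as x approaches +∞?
As x → +∞: write (1 + 1/x)^(2x) = ((1 + 1/x)^x)^2 → (e^1)^2 = e^2.
Limit = e^(2).

Final answer: e^(2)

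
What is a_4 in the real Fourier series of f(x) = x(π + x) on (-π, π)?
a_4 = (1/π) ∫_{-π}^{π} f(x)·cos(4x) dx.
Evaluate the integral (use parity and integration by parts as needed): a_4 = 1/4.

Final answer: 1/4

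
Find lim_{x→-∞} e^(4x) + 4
Evaluate the dominant behaviour as x → -∞; each term tends to a finite value or vanishes.
Limit = 4.

Final answer: 4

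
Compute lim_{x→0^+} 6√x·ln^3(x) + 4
The product is a 0·∞ indeterminate form at x → 0⁺.
Rewrite the product as 6·ln^3(x) / x^(-1/2) and apply L'Hôpital, or use the standard hierarchy x^(-1/2) ≫ |ln x|^3 as x → 0⁺.
The indeterminate product → 0, so the limit = 4.

Final answer: 4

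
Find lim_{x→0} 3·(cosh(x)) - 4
Direct substitution at x = 0 gives -1.

Final answer: -1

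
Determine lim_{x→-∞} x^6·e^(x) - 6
The product is a 0·∞ indeterminate form at x → -∞.
Rewrite the product as x^6 / e^(-x) (an ∞/∞ form) and apply L'Hôpital, or use the standard hierarchy e^(|x|) ≫ |x^6| as x → -∞.
The indeterminate product → 0, so the limit = -6.

Final answer: -6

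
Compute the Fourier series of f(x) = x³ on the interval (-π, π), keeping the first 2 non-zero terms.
(-12 + 2·π^2)·sin(x) + (3/2 - π^2)·sin(2·x)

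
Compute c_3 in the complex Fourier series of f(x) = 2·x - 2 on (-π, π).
Compute the real Fourier coefficients first: a_3 = 0, b_3 = 4/3.
Then c_3 = (a_3 − i·b_3)/2 = -2·i/3.

Final answer: -2·i/3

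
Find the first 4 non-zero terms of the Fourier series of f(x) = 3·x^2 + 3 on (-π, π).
-12·cos(x) + 3·cos(2·x) - 4·cos(3·x)/3 + 3 + π^2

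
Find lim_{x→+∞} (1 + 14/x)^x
As x → +∞: this is the defining limit (1 + 14/x)^x → e^14.
Limit = e^(14).

Final answer: e^(14)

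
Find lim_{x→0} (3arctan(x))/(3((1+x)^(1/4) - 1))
Both numerator and denominator → 0 as x → 0; this is a 0/0 indeterminate form.
Expand each to leading order near x = 0: numerator ~ 3·x, denominator ~ 3·x/4.
The limit of the ratio is 4.

Final answer: 4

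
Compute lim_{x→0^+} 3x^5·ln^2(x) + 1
The product is a 0·∞ indeterminate form at x → 0⁺.
Rewrite the product as 3·ln^2(x) / x^(-5) and apply L'Hôpital, or use the standard hierarchy x^(-5) ≫ |ln x|^2 as x → 0⁺.
The indeterminate product → 0, so the limit = 1.

Final answer: 1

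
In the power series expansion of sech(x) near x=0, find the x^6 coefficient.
Expand to order 6: sech(x) = -61·x^6/720 + 5·x^4/24 - x^2/2 + 1 + O(x^7).
The coefficient of x^6 is -61/720.

Final answer: -61/720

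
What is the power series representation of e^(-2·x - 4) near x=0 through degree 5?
-4·x^5·e^(-4)/15 + 2·x^4·e^(-4)/3 - 4·x^3·e^(-4)/3 + 2·x^2·e^(-4) - 2·x·e^(-4) + e^(-4)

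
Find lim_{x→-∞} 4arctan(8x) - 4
Evaluate the dominant behaviour as x → -∞; each term tends to a finite value or vanishes.
Limit = -2·π - 4.

Final answer: -2·π - 4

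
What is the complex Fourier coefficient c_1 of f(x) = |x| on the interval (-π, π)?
Compute the real Fourier coefficients first: a_1 = -4/π, b_1 = 0.
Then c_1 = (a_1 − i·b_1)/2 = -2/π.

Final answer: -2/π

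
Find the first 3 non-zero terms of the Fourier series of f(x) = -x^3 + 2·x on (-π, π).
(16 - 2·π^2)·sin(x) + (-7/2 + π^2)·sin(2·x) + (16/9 - 2·π^2/3)·sin(3·x)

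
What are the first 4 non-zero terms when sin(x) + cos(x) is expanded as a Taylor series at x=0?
-x^3/6 - x^2/2 + x + 1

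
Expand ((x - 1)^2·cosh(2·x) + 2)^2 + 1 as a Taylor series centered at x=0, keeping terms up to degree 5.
-128·x^5/3 + 41·x^4 - 36·x^3 + 22·x^2 - 12·x + 10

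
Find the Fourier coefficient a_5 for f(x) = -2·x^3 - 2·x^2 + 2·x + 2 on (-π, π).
a_5 = (1/π) ∫_{-π}^{π} f(x)·cos(5x) dx.
Evaluate the integral (use parity and integration by parts as needed): a_5 = 8/25.

Final answer: 8/25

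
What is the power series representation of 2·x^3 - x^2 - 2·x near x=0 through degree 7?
2·x^3 - x^2 - 2·x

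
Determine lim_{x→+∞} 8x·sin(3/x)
As x → +∞: let u = 3/x → 0⁺; then 8·x·sin(3/x) = 8·3·sin(u)/u → 8·3·1 = 24.
Limit = 24.

Final answer: 24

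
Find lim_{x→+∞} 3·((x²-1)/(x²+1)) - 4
Evaluate the dominant behaviour as x → +∞; each term tends to a finite value or vanishes.
Limit = -1.

Final answer: -1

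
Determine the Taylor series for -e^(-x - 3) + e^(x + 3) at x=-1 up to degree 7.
(-1 + e^(4))·e^(-2) + (1 + e^(4))·e^(-2)·(x + 1) + (-1 + e^(4))·e^(-2)·(x + 1)^2/2 + (1 + e^(4))·e^(-2)·(x + 1)^3/6 + (-1 + e^(4))·e^(-2)·(x + 1)^4/24 + (1 + e^(4))·e^(-2)·(x + 1)^5/120 + (-1 + e^(4))·e^(-2)·(x + 1)^6/720 + (1 + e^(4))·e^(-2)·(x + 1)^7/5040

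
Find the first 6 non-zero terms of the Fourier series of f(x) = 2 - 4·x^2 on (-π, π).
16·cos(x) - 4·cos(2·x) + 16·cos(3·x)/9 - cos(4·x) + 16·cos(5·x)/25 - 4·π^2/3 + 2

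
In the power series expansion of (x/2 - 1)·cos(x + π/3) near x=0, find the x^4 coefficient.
Expand to order 4: (x/2 - 1)·cos(x + π/3) = x^4·(-1/48 + √(3)/24) + x^3·(-√(3)/12 - 1/8) + x^2·(1/4 - √(3)/4) + x·(1/4 + √(3)/2) - 1/2 + O(x^5).
The coefficient of x^4 is -1/48 + √(3)/24.

Final answer: -1/48 + √(3)/24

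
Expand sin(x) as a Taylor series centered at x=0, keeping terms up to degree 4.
-x^3/6 + x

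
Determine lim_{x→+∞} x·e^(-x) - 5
Evaluate the dominant behaviour as x → +∞; each term tends to a finite value or vanishes.
Limit = -5.

Final answer: -5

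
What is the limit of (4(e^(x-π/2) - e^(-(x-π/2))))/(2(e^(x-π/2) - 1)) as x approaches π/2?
Both numerator and denominator → 0 as x → π/2; this is a 0/0 indeterminate form.
Expand each to leading order near x = π/2: numerator ~ 8·(x - π/2), denominator ~ 2·(x - π/2).
The limit of the ratio is 4.

Final answer: 4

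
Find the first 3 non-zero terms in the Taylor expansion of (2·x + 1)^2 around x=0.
4·x^2 + 4·x + 1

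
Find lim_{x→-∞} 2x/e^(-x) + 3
The quotient is an ∞/∞ indeterminate form as x → -∞.
Compare growth rates of the dominant terms (exponentials ≫ polynomials ≫ logarithms), or apply L'Hôpital's rule; the quotient → 0.
Adding the constant: 0 + 3 = 3. Limit = 3.

Final answer: 3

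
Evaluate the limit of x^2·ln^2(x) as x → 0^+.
This is a 0·∞ indeterminate form at x → 0⁺.
Rewrite the product as ln^2(x) / x^(-2) and apply L'Hôpital, or use the standard hierarchy x^(-2) ≫ |ln x|^2 as x → 0⁺.
The indeterminate product → 0, so the limit = 0.

Final answer: 0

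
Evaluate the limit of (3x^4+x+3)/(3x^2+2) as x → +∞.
This is an ∞/∞ indeterminate form as x → +∞.
Divide numerator and denominator by x^4 and let the lower-order terms vanish; the numerator's degree 4 exceeds the denominator's degree 2, so the quotient diverges.
Limit = ∞.

Final answer: ∞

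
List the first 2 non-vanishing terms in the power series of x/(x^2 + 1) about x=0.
-x^3 + x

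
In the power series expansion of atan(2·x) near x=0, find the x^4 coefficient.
Expand to order 4: atan(2·x) = -8·x^3/3 + 2·x + O(x^5).
The coefficient of x^4 is 0.

Final answer: 0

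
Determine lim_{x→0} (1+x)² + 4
Direct substitution at x = 0 gives 5.

Final answer: 5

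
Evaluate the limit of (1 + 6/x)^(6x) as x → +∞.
As x → +∞: write (1 + 6/x)^(6x) = ((1 + 6/x)^x)^6 → (e^6)^6 = e^36.
Limit = e^(36).

Final answer: e^(36)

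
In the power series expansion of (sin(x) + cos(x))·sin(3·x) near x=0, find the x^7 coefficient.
Expand to order 7: (sin(x) + cos(x))·sin(3·x) = -172·x^7/105 + 14·x^6/5 + 22·x^5/5 - 5·x^4 - 6·x^3 + 3·x^2 + 3·x + O(x^8).
The coefficient of x^7 is -172/105.

Final answer: -172/105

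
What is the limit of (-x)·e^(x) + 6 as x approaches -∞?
The product is a 0·∞ indeterminate form at x → -∞.
Rewrite the product as (-x) / e^(-x) (an ∞/∞ form) and apply L'Hôpital, or use the standard hierarchy e^(|x|) ≫ |(-x)| as x → -∞.
The indeterminate product → 0, so the limit = 6.

Final answer: 6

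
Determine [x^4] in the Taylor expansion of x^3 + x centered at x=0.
Expand to order 4: x^3 + x = x^3 + x + O(x^5).
The coefficient of x^4 is 0.

Final answer: 0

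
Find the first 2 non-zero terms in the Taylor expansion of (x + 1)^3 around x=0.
3·x + 1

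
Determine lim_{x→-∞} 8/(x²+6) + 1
Evaluate the dominant behaviour as x → -∞; each term tends to a finite value or vanishes.
Limit = 1.

Final answer: 1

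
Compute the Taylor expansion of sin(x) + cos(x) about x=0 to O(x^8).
-x^7/5040 - x^6/720 + x^5/120 + x^4/24 - x^3/6 - x^2/2 + x + 1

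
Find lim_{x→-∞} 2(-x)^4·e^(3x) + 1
The product is a 0·∞ indeterminate form at x → -∞.
Rewrite the product as 2(-x)^4 / e^(-3x) (an ∞/∞ form) and apply L'Hôpital, or use the standard hierarchy e^(3|x|) ≫ |(-x)^4| as x → -∞.
The indeterminate product → 0, so the limit = 1.

Final answer: 1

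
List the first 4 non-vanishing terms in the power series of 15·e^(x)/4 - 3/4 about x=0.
5·x^3/8 + 15·x^2/8 + 15·x/4 + 3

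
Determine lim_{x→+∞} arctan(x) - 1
Evaluate the dominant behaviour as x → +∞; each term tends to a finite value or vanishes.
Limit = -1 + π/2.

Final answer: -1 + π/2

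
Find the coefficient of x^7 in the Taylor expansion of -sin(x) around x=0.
Expand to order 7: -sin(x) = x^7/5040 - x^5/120 + x^3/6 - x + O(x^8).
The coefficient of x^7 is 1/5040.

Final answer: 1/5040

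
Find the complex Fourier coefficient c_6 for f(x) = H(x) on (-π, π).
Compute the real Fourier coefficients first: a_6 = 0, b_6 = 0.
Then c_6 = (a_6 − i·b_6)/2 = 0.

Final answer: 0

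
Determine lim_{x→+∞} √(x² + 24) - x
This is an ∞ − ∞ indeterminate form.
Multiply and divide by the conjugate √(x²+24) + x; the x² terms cancel, leaving 24/(√(x²+24)+x) → 0.
Limit = 0.

Final answer: 0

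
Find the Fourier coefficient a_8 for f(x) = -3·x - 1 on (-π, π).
a_8 = (1/π) ∫_{-π}^{π} f(x)·cos(8x) dx.
Evaluate the integral (use parity and integration by parts as needed): a_8 = 0.

Final answer: 0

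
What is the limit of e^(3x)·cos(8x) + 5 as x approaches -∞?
Evaluate the dominant behaviour as x → -∞; each term tends to a finite value or vanishes.
Limit = 5.

Final answer: 5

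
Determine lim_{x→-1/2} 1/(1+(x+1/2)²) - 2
Direct substitution at x = -1/2 gives -1.

Final answer: -1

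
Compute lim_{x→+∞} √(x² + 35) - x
This is an ∞ − ∞ indeterminate form.
Multiply and divide by the conjugate √(x²+35) + x; the x² terms cancel, leaving 35/(√(x²+35)+x) → 0.
Limit = 0.

Final answer: 0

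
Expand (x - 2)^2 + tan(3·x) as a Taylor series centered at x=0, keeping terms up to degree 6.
162·x^5/5 + 9·x^3 + x^2 - x + 4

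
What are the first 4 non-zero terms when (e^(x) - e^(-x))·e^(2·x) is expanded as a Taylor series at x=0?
10·x^4/3 + 13·x^3/3 + 4·x^2 + 2·x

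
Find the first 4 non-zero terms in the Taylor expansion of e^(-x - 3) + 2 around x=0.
-x^3·e^(-3)/6 + x^2·e^(-3)/2 - x·e^(-3) + e^(-3) + 2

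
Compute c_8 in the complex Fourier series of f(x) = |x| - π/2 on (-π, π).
Compute the real Fourier coefficients first: a_8 = 0, b_8 = 0.
Then c_8 = (a_8 − i·b_8)/2 = 0.

Final answer: 0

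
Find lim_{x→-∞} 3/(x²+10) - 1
Evaluate the dominant behaviour as x → -∞; each term tends to a finite value or vanishes.
Limit = -1.

Final answer: -1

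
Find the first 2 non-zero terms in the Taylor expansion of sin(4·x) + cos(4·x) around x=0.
4·x + 1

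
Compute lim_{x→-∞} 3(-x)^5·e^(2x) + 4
The product is a 0·∞ indeterminate form at x → -∞.
Rewrite the product as 3(-x)^5 / e^(-2x) (an ∞/∞ form) and apply L'Hôpital, or use the standard hierarchy e^(2|x|) ≫ |(-x)^5| as x → -∞.
The indeterminate product → 0, so the limit = 4.

Final answer: 4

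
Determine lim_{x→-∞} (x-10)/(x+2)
Evaluate the dominant behaviour as x → -∞; each term tends to a finite value or vanishes.
Limit = 1.

Final answer: 1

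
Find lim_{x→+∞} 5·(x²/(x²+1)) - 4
Evaluate the dominant behaviour as x → +∞; each term tends to a finite value or vanishes.
Limit = 1.

Final answer: 1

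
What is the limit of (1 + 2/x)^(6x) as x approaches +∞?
As x → +∞: write (1 + 2/x)^(6x) = ((1 + 2/x)^x)^6 → (e^2)^6 = e^12.
Limit = e^(12).

Final answer: e^(12)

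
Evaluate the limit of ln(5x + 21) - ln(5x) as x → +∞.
This is an ∞ − ∞ indeterminate form.
Combine the logarithms: ln(5x+21) − ln(5x) = ln((5x+21)/(5x)) = ln(1 + 21/(5x)) → ln(1) = 0.
Limit = 0.

Final answer: 0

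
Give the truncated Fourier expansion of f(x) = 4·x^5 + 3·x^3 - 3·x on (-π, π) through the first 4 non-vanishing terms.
(-154·π^2 + 8·π^4 + 918)·sin(x) + (-4·π^4 - 45/2 + 17·π^2)·sin(2·x) + (-106·π^2/27 + 50/81 + 8·π^4/3)·sin(3·x) + (-2·π^4 + 9/8 + π^2)·sin(4·x)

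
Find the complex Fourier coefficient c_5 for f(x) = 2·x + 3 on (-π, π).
Compute the real Fourier coefficients first: a_5 = 0, b_5 = 4/5.
Then c_5 = (a_5 − i·b_5)/2 = -2·i/5.

Final answer: -2·i/5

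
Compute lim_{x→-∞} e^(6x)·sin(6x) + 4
Evaluate the dominant behaviour as x → -∞; each term tends to a finite value or vanishes.
Limit = 4.

Final answer: 4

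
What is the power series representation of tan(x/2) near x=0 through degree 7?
17·x^7/40320 + x^5/240 + x^3/24 + x/2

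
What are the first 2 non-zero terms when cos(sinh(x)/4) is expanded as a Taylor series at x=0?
1 - x^2/32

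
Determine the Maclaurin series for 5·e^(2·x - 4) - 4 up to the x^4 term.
10·x^4·e^(-4)/3 + 20·x^3·e^(-4)/3 + 10·x^2·e^(-4) + 10·x·e^(-4) - 4 + 5·e^(-4)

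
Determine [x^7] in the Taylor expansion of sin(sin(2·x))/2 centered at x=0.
Expand to order 7: sin(sin(2·x))/2 = -512·x^7/315 + 8·x^5/5 - 4·x^3/3 + x + O(x^8).
The coefficient of x^7 is -512/315.

Final answer: -512/315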